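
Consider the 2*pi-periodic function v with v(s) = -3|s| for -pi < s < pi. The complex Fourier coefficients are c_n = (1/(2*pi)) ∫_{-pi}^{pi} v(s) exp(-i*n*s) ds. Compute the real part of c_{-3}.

Since v is real-valued, Re(c_{-3}) = (1/(2*pi)) ∫_{-pi}^{pi} v(s) cos(-3*s) ds = a_{3}/2.
v is even and cos(-3*s) is even, so the integrand is even: ∫_{-pi}^{pi} v(s) cos(-3*s) ds = 2∫_0^{pi} v(s) cos(-3*s) ds.
Integrating by parts (boundary term plus one more integral), an antiderivative of (-3*s) cos(-3*s) is -s*sin(3*s) - cos(3*s)/3; evaluating from 0 to pi: ∫_{0}^{pi} (-3*s) cos(-3*s) ds = (1/3) - (-1/3) = 2/3.
So ∫_{-pi}^{pi} v(s) cos(-3*s) ds = 4/3.
Hence Re(c_{-3}) = (1/(2*pi))·(4/3) = 2/(3*pi).

2/(3*pi)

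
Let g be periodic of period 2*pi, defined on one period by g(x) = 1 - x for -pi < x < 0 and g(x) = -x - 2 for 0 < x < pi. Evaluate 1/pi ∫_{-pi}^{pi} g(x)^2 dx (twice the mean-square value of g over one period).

5 + 2*pi**2/3 + 3*pi

1/pi ∫_{-pi}^{pi} g(x)^2 dx = 1/pi · (pi*(15 + 2*pi**2 + 9*pi)/3) = 5 + 2*pi**2/3 + 3*pi.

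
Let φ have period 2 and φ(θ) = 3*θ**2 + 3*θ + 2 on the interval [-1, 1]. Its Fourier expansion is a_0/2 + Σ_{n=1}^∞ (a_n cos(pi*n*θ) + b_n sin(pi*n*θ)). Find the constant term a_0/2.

a_0 = ∫_{-1}^{1} φ(θ) dθ = 6.
So the constant term a_0/2 = 3.

3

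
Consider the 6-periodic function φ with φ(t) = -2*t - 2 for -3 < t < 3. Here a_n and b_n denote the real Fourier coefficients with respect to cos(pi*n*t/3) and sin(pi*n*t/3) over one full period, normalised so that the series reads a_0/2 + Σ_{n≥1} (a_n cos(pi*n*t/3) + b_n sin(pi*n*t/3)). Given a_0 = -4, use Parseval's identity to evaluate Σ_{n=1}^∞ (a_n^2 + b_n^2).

24

Parseval: a_0^2/2 + Σ_{n≥1} (a_n^2+b_n^2) = 1/3 ∫_{-3}^{3} φ(t)^2 dt = 32.
Subtract a_0^2/2 = 8: Σ (a_n^2+b_n^2) = 24.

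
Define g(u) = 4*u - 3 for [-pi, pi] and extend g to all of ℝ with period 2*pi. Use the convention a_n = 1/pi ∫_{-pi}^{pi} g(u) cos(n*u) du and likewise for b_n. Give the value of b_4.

-2

b_4 = 1/pi ∫_{-pi}^{pi} g(u) sin(4*u) du.
Integrating by parts (boundary term plus one more integral), an antiderivative of (4*u - 3) sin(4*u) is -u*cos(4*u) + sin(4*u)/4 + 3*cos(4*u)/4; evaluating from -pi to pi: ∫_{-pi}^{pi} (4*u - 3) sin(4*u) du = (3/4 - pi) - (3/4 + pi) = -2*pi.
Hence b_4 = (1/pi)·(-2*pi) = -2.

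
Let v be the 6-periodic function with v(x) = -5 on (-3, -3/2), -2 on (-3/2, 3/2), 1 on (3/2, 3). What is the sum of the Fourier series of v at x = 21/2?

-7/2

x = 21/2 differs from x = -3/2 by 2 full period(s), and the series is 6-periodic.
At x = -3/2 the one-sided limits are v(-3/2^-) = -5 and v(-3/2^+) = -2.
By Dirichlet's theorem the series converges to their average, [(-5) + (-2)]/2 = -7/2.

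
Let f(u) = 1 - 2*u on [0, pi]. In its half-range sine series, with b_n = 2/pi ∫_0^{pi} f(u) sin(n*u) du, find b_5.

4*(1 - pi)/(5*pi)

b_5 = 2/pi ∫_0^{pi} (1 - 2*u) sin(5*u) du.
Integrating by parts (boundary term plus one more integral), an antiderivative of (1 - 2*u) sin(5*u) is 2*u*cos(5*u)/5 - 2*sin(5*u)/25 - cos(5*u)/5; evaluating from 0 to pi: ∫_{0}^{pi} (1 - 2*u) sin(5*u) du = (1/5 - 2*pi/5) - (-1/5) = 2/5 - 2*pi/5.
Hence b_5 = (2/pi)·(2/5 - 2*pi/5) = 4*(1 - pi)/(5*pi).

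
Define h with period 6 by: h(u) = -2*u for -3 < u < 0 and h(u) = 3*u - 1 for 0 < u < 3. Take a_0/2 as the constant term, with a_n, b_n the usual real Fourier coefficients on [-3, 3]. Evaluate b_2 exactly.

b_2 = 1/3 ∫_{-3}^{3} h(u) sin(2*pi*u/3) du.
Split the integral at the breakpoints.
Integrating by parts (boundary term plus one more integral), an antiderivative of (-2*u) sin(2*pi*u/3) is 3*u*cos(2*pi*u/3)/pi - 9*sin(2*pi*u/3)/(2*pi**2); evaluating from -3 to 0: ∫_{-3}^{0} (-2*u) sin(2*pi*u/3) du = (0) - (-9/pi) = 9/pi.
Integrating by parts (boundary term plus one more integral), an antiderivative of (3*u - 1) sin(2*pi*u/3) is -9*u*cos(2*pi*u/3)/(2*pi) + 27*sin(2*pi*u/3)/(4*pi**2) + 3*cos(2*pi*u/3)/(2*pi); evaluating from 0 to 3: ∫_{0}^{3} (3*u - 1) sin(2*pi*u/3) du = (-12/pi) - (3/(2*pi)) = -27/(2*pi).
Summing the pieces and multiplying by (1/3) gives b_2 = -3/(2*pi).

-3/(2*pi)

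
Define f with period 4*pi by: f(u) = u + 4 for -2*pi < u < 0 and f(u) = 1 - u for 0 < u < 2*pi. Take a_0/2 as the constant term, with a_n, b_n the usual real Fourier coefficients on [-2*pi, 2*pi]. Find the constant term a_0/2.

5/2 - pi

a_0 = (1/(2*pi)) ∫_{-2*pi}^{2*pi} f(u) du = (1/(2*pi)) · (2*pi*(5 - 2*pi)) = 5 - 2*pi.
So the constant term a_0/2 = 5/2 - pi.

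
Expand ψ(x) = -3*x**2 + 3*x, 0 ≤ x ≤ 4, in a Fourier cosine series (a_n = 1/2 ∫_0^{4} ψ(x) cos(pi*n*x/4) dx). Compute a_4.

-12/pi**2

a_4 = 1/2 ∫_0^{4} (-3*x**2 + 3*x) cos(pi*x) dx.
Integrating by parts twice (tabular method), an antiderivative of (-3*x**2 + 3*x) cos(pi*x) is -3*x**2*sin(pi*x)/pi + 3*x*sin(pi*x)/pi - 6*x*cos(pi*x)/pi**2 + 6*sin(pi*x)/pi**3 + 3*cos(pi*x)/pi**2; evaluating from 0 to 4: ∫_{0}^{4} (-3*x**2 + 3*x) cos(pi*x) dx = (-21/pi**2) - (3/pi**2) = -24/pi**2.
Hence a_4 = (1/2)·(-24/pi**2) = -12/pi**2.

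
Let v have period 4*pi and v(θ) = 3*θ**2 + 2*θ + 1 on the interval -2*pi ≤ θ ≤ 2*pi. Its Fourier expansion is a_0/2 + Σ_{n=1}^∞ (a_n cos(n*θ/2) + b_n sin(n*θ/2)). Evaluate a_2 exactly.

12

a_2 = (1/(2*pi)) ∫_{-2*pi}^{2*pi} v(θ) cos(θ) dθ.
Integrating by parts twice (tabular method), an antiderivative of (3*θ**2 + 2*θ + 1) cos(θ) is 3*θ**2*sin(θ) + 2*θ*sin(θ) + 6*θ*cos(θ) - 5*sin(θ) + 2*cos(θ); evaluating from -2*pi to 2*pi: ∫_{-2*pi}^{2*pi} (3*θ**2 + 2*θ + 1) cos(θ) dθ = (2 + 12*pi) - (2 - 12*pi) = 24*pi.
Hence a_2 = (1/(2*pi))·(24*pi) = 12.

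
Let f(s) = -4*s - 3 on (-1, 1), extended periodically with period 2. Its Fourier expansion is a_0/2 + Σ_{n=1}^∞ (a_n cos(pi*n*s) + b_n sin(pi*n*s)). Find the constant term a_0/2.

-3

a_0 = ∫_{-1}^{1} f(s) ds = -6.
So the constant term a_0/2 = -3.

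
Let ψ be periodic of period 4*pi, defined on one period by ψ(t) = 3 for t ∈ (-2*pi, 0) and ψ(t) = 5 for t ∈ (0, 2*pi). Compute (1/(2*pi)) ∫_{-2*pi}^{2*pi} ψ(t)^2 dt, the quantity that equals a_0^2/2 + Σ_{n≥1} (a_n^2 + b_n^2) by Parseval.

34

(1/(2*pi)) ∫_{-2*pi}^{2*pi} ψ(t)^2 dt = (1/(2*pi)) · (68*pi) = 34.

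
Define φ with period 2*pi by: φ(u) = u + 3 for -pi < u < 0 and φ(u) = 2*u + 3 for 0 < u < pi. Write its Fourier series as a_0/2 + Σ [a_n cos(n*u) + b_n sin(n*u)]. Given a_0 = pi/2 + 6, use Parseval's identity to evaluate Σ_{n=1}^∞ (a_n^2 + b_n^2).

37*pi**2/24

Parseval: a_0^2/2 + Σ_{n≥1} (a_n^2+b_n^2) = 1/pi ∫_{-pi}^{pi} φ(u)^2 du = 3*pi + 5*pi**2/3 + 18.
Subtract a_0^2/2 = (pi + 12)**2/8: Σ (a_n^2+b_n^2) = 37*pi**2/24.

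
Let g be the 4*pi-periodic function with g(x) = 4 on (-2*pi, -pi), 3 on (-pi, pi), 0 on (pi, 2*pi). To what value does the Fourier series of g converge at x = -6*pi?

2

x = -6*pi differs from x = 2*pi by -2 full period(s), and the series is 4*pi-periodic.
At x = 2*pi the one-sided limits are g(2*pi^-) = 0 and g(2*pi^+) = 4.
By Dirichlet's theorem the series converges to their average, [(0) + (4)]/2 = 2.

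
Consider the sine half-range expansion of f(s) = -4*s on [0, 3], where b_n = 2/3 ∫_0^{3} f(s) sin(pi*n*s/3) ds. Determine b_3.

b_3 = 2/3 ∫_0^{3} (-4*s) sin(pi*s) ds.
Integrating by parts (boundary term plus one more integral), an antiderivative of (-4*s) sin(pi*s) is 4*s*cos(pi*s)/pi - 4*sin(pi*s)/pi**2; evaluating from 0 to 3: ∫_{0}^{3} (-4*s) sin(pi*s) ds = (-12/pi) - (0) = -12/pi.
Hence b_3 = (2/3)·(-12/pi) = -8/pi.

-8/pi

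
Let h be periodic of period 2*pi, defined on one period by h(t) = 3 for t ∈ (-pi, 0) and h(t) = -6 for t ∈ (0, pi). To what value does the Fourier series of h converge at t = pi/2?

h is continuous at t = pi/2 with value -6, so the series converges to -6 there.

-6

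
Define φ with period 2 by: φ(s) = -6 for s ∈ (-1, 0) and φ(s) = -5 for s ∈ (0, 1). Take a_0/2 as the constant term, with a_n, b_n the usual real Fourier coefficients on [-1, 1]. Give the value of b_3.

b_3 = ∫_{-1}^{1} φ(s) sin(3*pi*s) ds.
Split the integral at the breakpoints.
Directly, an antiderivative of (-6) sin(3*pi*s) is 2*cos(3*pi*s)/pi; evaluating from -1 to 0: ∫_{-1}^{0} (-6) sin(3*pi*s) ds = (2/pi) - (-2/pi) = 4/pi.
Directly, an antiderivative of (-5) sin(3*pi*s) is 5*cos(3*pi*s)/(3*pi); evaluating from 0 to 1: ∫_{0}^{1} (-5) sin(3*pi*s) ds = (-5/(3*pi)) - (5/(3*pi)) = -10/(3*pi).
Summing the pieces gives b_3 = 2/(3*pi).

2/(3*pi)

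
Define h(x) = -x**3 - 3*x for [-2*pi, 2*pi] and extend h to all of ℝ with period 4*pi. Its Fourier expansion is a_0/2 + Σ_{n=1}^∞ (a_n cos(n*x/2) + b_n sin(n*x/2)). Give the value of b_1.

b_1 = (1/(2*pi)) ∫_{-2*pi}^{2*pi} h(x) sin(x/2) dx.
h is odd and sin(x/2) is odd, so the integrand is even and b_1 = 1/pi ∫_0^{2*pi} h(x) sin(x/2) dx.
Integrating by parts three times (tabular method), an antiderivative of (-x**3 - 3*x) sin(x/2) is 2*x**3*cos(x/2) - 12*x**2*sin(x/2) - 42*x*cos(x/2) + 84*sin(x/2); evaluating from 0 to 2*pi: ∫_{0}^{2*pi} (-x**3 - 3*x) sin(x/2) dx = (-16*pi**3 + 84*pi) - (0) = -16*pi**3 + 84*pi.
Hence b_1 = (1/pi)·(-16*pi**3 + 84*pi) = 84 - 16*pi**2.

84 - 16*pi**2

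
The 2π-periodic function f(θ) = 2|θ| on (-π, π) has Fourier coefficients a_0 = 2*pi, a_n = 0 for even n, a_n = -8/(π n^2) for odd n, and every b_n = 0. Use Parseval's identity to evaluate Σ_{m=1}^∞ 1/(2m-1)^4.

pi**4/96

Parseval: a_0^2/2 + Σ a_n^2 = (1/π) ∫_{-π}^{π} f(θ)^2 dθ = 8*pi**2/3.
Subtract a_0^2/2 = 2*pi**2: Σ a_n^2 = 2*pi**2/3.
Only odd n contribute, with a_n^2 = 64/(π^2 n^4), so Σ_{m≥1} 1/(2m-1)^4 = π^2·(2*pi**2/3)/64 = pi**4/96.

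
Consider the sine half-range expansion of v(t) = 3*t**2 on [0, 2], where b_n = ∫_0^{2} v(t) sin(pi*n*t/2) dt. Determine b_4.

-6/pi

b_4 = ∫_0^{2} (3*t**2) sin(2*pi*t) dt.
Integrating by parts twice (tabular method), an antiderivative of (3*t**2) sin(2*pi*t) is -3*t**2*cos(2*pi*t)/(2*pi) + 3*t*sin(2*pi*t)/(2*pi**2) + 3*cos(2*pi*t)/(4*pi**3); evaluating from 0 to 2: ∫_{0}^{2} (3*t**2) sin(2*pi*t) dt = (-6/pi + 3/(4*pi**3)) - (3/(4*pi**3)) = -6/pi.
Hence b_4 = -6/pi.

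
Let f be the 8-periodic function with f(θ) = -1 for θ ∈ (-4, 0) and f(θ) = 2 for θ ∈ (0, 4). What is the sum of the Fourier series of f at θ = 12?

1/2

θ = 12 differs from θ = -4 by 2 full period(s), and the series is 8-periodic.
At θ = -4 the one-sided limits are f(-4^-) = 2 and f(-4^+) = -1.
By Dirichlet's theorem the series converges to their average, [(2) + (-1)]/2 = 1/2.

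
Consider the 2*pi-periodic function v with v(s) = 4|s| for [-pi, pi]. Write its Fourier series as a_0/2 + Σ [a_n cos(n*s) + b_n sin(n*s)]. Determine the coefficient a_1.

a_1 = 1/pi ∫_{-pi}^{pi} v(s) cos(s) ds.
v is even and cos(s) is even, so the integrand is even and a_1 = 2/pi ∫_0^{pi} v(s) cos(s) ds.
Integrating by parts (boundary term plus one more integral), an antiderivative of (4*s) cos(s) is 4*s*sin(s) + 4*cos(s); evaluating from 0 to pi: ∫_{0}^{pi} (4*s) cos(s) ds = (-4) - (4) = -8.
Hence a_1 = (2/pi)·(-8) = -16/pi.

-16/pi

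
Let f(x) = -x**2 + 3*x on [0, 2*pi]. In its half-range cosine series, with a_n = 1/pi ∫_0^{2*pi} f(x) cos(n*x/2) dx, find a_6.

-4/9

a_6 = 1/pi ∫_0^{2*pi} (-x**2 + 3*x) cos(3*x) dx.
Integrating by parts twice (tabular method), an antiderivative of (-x**2 + 3*x) cos(3*x) is -x**2*sin(3*x)/3 + x*sin(3*x) - 2*x*cos(3*x)/9 + 2*sin(3*x)/27 + cos(3*x)/3; evaluating from 0 to 2*pi: ∫_{0}^{2*pi} (-x**2 + 3*x) cos(3*x) dx = (1/3 - 4*pi/9) - (1/3) = -4*pi/9.
Hence a_6 = (1/pi)·(-4*pi/9) = -4/9.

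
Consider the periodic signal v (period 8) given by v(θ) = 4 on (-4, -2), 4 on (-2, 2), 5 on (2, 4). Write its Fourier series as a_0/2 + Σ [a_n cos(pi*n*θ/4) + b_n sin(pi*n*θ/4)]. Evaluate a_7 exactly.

1/(7*pi)

a_7 = 1/4 ∫_{-4}^{4} v(θ) cos(7*pi*θ/4) dθ.
Split the integral at the breakpoints.
Directly, an antiderivative of (4) cos(7*pi*θ/4) is 16*sin(7*pi*θ/4)/(7*pi); evaluating from -4 to -2: ∫_{-4}^{-2} (4) cos(7*pi*θ/4) dθ = (16/(7*pi)) - (0) = 16/(7*pi).
Directly, an antiderivative of (4) cos(7*pi*θ/4) is 16*sin(7*pi*θ/4)/(7*pi); evaluating from -2 to 2: ∫_{-2}^{2} (4) cos(7*pi*θ/4) dθ = (-16/(7*pi)) - (16/(7*pi)) = -32/(7*pi).
Directly, an antiderivative of (5) cos(7*pi*θ/4) is 20*sin(7*pi*θ/4)/(7*pi); evaluating from 2 to 4: ∫_{2}^{4} (5) cos(7*pi*θ/4) dθ = (0) - (-20/(7*pi)) = 20/(7*pi).
Summing the pieces and multiplying by (1/4) gives a_7 = 1/(7*pi).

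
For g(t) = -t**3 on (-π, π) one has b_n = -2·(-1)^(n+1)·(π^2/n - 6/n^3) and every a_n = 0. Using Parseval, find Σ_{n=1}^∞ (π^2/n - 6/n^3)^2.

pi**6/14

Parseval: Σ b_n^2 = (1/π) ∫_{-π}^{π} g(t)^2 dt = 2*pi**6/7.
b_n^2 = 4·(π^2/n - 6/n^3)^2, so the sum equals (2*pi**6/7)/4 = pi**6/14.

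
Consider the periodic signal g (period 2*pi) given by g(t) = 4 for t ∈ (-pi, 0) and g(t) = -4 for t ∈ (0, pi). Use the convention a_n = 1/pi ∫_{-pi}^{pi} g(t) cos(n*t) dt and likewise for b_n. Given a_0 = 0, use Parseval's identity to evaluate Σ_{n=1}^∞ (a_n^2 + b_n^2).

32

Parseval: a_0^2/2 + Σ_{n≥1} (a_n^2+b_n^2) = 1/pi ∫_{-pi}^{pi} g(t)^2 dt = 32.
Subtract a_0^2/2 = 0: Σ (a_n^2+b_n^2) = 32.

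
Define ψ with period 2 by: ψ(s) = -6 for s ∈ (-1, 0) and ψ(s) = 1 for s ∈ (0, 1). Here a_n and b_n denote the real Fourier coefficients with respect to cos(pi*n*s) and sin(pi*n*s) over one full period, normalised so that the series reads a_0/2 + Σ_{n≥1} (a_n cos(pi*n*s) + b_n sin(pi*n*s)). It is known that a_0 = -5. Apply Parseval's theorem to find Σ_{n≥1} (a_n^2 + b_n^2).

Parseval: a_0^2/2 + Σ_{n≥1} (a_n^2+b_n^2) = ∫_{-1}^{1} ψ(s)^2 ds = 37.
Subtract a_0^2/2 = 25/2: Σ (a_n^2+b_n^2) = 49/2.

49/2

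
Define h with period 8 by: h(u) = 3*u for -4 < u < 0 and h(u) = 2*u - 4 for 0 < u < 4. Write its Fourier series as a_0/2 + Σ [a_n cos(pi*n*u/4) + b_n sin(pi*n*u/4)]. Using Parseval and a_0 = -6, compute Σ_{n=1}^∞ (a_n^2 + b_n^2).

106/3

Parseval: a_0^2/2 + Σ_{n≥1} (a_n^2+b_n^2) = 1/4 ∫_{-4}^{4} h(u)^2 du = 160/3.
Subtract a_0^2/2 = 18: Σ (a_n^2+b_n^2) = 106/3.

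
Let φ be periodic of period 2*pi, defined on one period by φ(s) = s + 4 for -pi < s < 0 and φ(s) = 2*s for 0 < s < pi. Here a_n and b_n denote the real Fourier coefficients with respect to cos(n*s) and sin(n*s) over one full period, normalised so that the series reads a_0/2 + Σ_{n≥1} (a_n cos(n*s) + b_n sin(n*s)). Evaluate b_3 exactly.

(-8/3 + pi)/pi

b_3 = 1/pi ∫_{-pi}^{pi} φ(s) sin(3*s) ds.
Split the integral at the breakpoints.
Integrating by parts (boundary term plus one more integral), an antiderivative of (s + 4) sin(3*s) is -s*cos(3*s)/3 + sin(3*s)/9 - 4*cos(3*s)/3; evaluating from -pi to 0: ∫_{-pi}^{0} (s + 4) sin(3*s) ds = (-4/3) - (4/3 - pi/3) = -8/3 + pi/3.
Integrating by parts (boundary term plus one more integral), an antiderivative of (2*s) sin(3*s) is -2*s*cos(3*s)/3 + 2*sin(3*s)/9; evaluating from 0 to pi: ∫_{0}^{pi} (2*s) sin(3*s) ds = (2*pi/3) - (0) = 2*pi/3.
Summing the pieces and multiplying by (1/pi) gives b_3 = (-8/3 + pi)/pi.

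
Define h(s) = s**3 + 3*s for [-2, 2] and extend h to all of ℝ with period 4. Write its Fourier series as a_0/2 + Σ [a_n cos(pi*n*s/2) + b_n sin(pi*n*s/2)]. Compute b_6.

b_6 = 1/2 ∫_{-2}^{2} h(s) sin(3*pi*s) ds.
h is odd and sin(3*pi*s) is odd, so the integrand is even and b_6 = ∫_0^{2} h(s) sin(3*pi*s) ds.
Integrating by parts three times (tabular method), an antiderivative of (s**3 + 3*s) sin(3*pi*s) is -s**3*cos(3*pi*s)/(3*pi) + s**2*sin(3*pi*s)/(3*pi**2) - s*cos(3*pi*s)/pi + 2*s*cos(3*pi*s)/(9*pi**3) - 2*sin(3*pi*s)/(27*pi**4) + sin(3*pi*s)/(3*pi**2); evaluating from 0 to 2: ∫_{0}^{2} (s**3 + 3*s) sin(3*pi*s) ds = (2*(2 - 21*pi**2)/(9*pi**3)) - (0) = 2*(2 - 21*pi**2)/(9*pi**3).
Hence b_6 = 2*(2 - 21*pi**2)/(9*pi**3).

2*(2 - 21*pi**2)/(9*pi**3)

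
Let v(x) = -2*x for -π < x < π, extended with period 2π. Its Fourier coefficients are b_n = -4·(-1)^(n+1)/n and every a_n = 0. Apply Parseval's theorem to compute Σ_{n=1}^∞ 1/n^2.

Parseval: Σ b_n^2 = (1/π) ∫_{-π}^{π} v(x)^2 dx = 8*pi**2/3.
Σ b_n^2 = Σ 16/n^2, so Σ 1/n^2 = (8*pi**2/3)/16 = pi**2/6.

pi**2/6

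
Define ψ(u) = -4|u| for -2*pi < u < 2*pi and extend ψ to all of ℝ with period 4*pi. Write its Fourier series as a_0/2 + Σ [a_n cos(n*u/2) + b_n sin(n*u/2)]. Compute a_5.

a_5 = (1/(2*pi)) ∫_{-2*pi}^{2*pi} ψ(u) cos(5*u/2) du.
ψ is even and cos(5*u/2) is even, so the integrand is even and a_5 = 1/pi ∫_0^{2*pi} ψ(u) cos(5*u/2) du.
Integrating by parts (boundary term plus one more integral), an antiderivative of (-4*u) cos(5*u/2) is -8*u*sin(5*u/2)/5 - 16*cos(5*u/2)/25; evaluating from 0 to 2*pi: ∫_{0}^{2*pi} (-4*u) cos(5*u/2) du = (16/25) - (-16/25) = 32/25.
Hence a_5 = (1/pi)·(32/25) = 32/(25*pi).

32/(25*pi)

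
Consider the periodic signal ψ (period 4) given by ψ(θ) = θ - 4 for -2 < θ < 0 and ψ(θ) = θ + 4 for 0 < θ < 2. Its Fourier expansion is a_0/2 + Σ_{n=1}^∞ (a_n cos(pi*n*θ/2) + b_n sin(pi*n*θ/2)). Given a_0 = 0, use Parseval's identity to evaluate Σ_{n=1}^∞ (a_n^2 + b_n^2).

152/3

Parseval: a_0^2/2 + Σ_{n≥1} (a_n^2+b_n^2) = 1/2 ∫_{-2}^{2} ψ(θ)^2 dθ = 152/3.
Subtract a_0^2/2 = 0: Σ (a_n^2+b_n^2) = 152/3.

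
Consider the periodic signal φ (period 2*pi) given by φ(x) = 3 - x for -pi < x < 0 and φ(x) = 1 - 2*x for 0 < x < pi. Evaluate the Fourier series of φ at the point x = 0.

2

At x = 0 the one-sided limits are φ(0^-) = 3 and φ(0^+) = 1.
By Dirichlet's theorem the series converges to their average, [(3) + (1)]/2 = 2.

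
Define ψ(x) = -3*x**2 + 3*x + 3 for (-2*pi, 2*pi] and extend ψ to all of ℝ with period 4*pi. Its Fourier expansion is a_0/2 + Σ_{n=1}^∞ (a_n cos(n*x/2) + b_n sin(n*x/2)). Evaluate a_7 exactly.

a_7 = (1/(2*pi)) ∫_{-2*pi}^{2*pi} ψ(x) cos(7*x/2) dx.
Integrating by parts twice (tabular method), an antiderivative of (-3*x**2 + 3*x + 3) cos(7*x/2) is -6*x**2*sin(7*x/2)/7 + 6*x*sin(7*x/2)/7 - 24*x*cos(7*x/2)/49 + 342*sin(7*x/2)/343 + 12*cos(7*x/2)/49; evaluating from -2*pi to 2*pi: ∫_{-2*pi}^{2*pi} (-3*x**2 + 3*x + 3) cos(7*x/2) dx = (-12/49 + 48*pi/49) - (-48*pi/49 - 12/49) = 96*pi/49.
Hence a_7 = (1/(2*pi))·(96*pi/49) = 48/49.

48/49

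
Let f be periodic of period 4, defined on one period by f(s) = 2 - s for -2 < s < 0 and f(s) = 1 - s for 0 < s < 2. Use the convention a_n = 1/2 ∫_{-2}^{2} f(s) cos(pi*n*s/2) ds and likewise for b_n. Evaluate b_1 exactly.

b_1 = 1/2 ∫_{-2}^{2} f(s) sin(pi*s/2) ds.
Split the integral at the breakpoints.
Integrating by parts (boundary term plus one more integral), an antiderivative of (2 - s) sin(pi*s/2) is 2*s*cos(pi*s/2)/pi - 4*sin(pi*s/2)/pi**2 - 4*cos(pi*s/2)/pi; evaluating from -2 to 0: ∫_{-2}^{0} (2 - s) sin(pi*s/2) ds = (-4/pi) - (8/pi) = -12/pi.
Integrating by parts (boundary term plus one more integral), an antiderivative of (1 - s) sin(pi*s/2) is 2*s*cos(pi*s/2)/pi - 4*sin(pi*s/2)/pi**2 - 2*cos(pi*s/2)/pi; evaluating from 0 to 2: ∫_{0}^{2} (1 - s) sin(pi*s/2) ds = (-2/pi) - (-2/pi) = 0.
Summing the pieces and multiplying by (1/2) gives b_1 = -6/pi.

-6/pi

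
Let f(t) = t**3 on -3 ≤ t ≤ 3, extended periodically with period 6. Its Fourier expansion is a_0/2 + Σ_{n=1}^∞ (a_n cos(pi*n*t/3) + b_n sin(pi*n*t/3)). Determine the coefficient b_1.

b_1 = 1/3 ∫_{-3}^{3} f(t) sin(pi*t/3) dt.
f is odd and sin(pi*t/3) is odd, so the integrand is even and b_1 = 2/3 ∫_0^{3} f(t) sin(pi*t/3) dt.
Integrating by parts three times (tabular method), an antiderivative of (t**3) sin(pi*t/3) is -3*t**3*cos(pi*t/3)/pi + 27*t**2*sin(pi*t/3)/pi**2 + 162*t*cos(pi*t/3)/pi**3 - 486*sin(pi*t/3)/pi**4; evaluating from 0 to 3: ∫_{0}^{3} (t**3) sin(pi*t/3) dt = (-486/pi**3 + 81/pi) - (0) = -486/pi**3 + 81/pi.
Hence b_1 = (2/3)·(-486/pi**3 + 81/pi) = -324/pi**3 + 54/pi.

-324/pi**3 + 54/pi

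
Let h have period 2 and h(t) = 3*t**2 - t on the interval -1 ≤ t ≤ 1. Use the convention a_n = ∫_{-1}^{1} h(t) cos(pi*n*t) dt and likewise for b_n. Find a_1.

-12/pi**2

a_1 = ∫_{-1}^{1} h(t) cos(pi*t) dt.
Integrating by parts twice (tabular method), an antiderivative of (3*t**2 - t) cos(pi*t) is 3*t**2*sin(pi*t)/pi - t*sin(pi*t)/pi + 6*t*cos(pi*t)/pi**2 - 6*sin(pi*t)/pi**3 - cos(pi*t)/pi**2; evaluating from -1 to 1: ∫_{-1}^{1} (3*t**2 - t) cos(pi*t) dt = (-5/pi**2) - (7/pi**2) = -12/pi**2.
Hence a_1 = -12/pi**2.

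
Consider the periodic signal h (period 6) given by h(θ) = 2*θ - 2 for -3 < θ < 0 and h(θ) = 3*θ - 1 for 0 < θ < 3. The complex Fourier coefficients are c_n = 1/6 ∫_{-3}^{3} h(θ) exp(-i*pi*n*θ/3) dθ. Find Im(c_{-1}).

Since h is real-valued, Im(c_{-1}) = -1/6 ∫_{-3}^{3} h(θ) sin(-pi*θ/3) dθ = b_{1}/2.
Split the integral at the breakpoints.
Integrating by parts (boundary term plus one more integral), an antiderivative of (2*θ - 2) sin(-pi*θ/3) is 6*θ*cos(pi*θ/3)/pi - 18*sin(pi*θ/3)/pi**2 - 6*cos(pi*θ/3)/pi; evaluating from -3 to 0: ∫_{-3}^{0} (2*θ - 2) sin(-pi*θ/3) dθ = (-6/pi) - (24/pi) = -30/pi.
Integrating by parts (boundary term plus one more integral), an antiderivative of (3*θ - 1) sin(-pi*θ/3) is 9*θ*cos(pi*θ/3)/pi - 27*sin(pi*θ/3)/pi**2 - 3*cos(pi*θ/3)/pi; evaluating from 0 to 3: ∫_{0}^{3} (3*θ - 1) sin(-pi*θ/3) dθ = (-24/pi) - (-3/pi) = -21/pi.
So ∫_{-3}^{3} h(θ) sin(-pi*θ/3) dθ = -51/pi.
Hence Im(c_{-1}) = (-1/6)·(-51/pi) = 17/(2*pi).

17/(2*pi)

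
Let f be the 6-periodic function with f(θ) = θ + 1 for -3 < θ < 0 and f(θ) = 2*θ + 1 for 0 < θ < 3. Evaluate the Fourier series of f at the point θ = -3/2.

-1/2

f is continuous at θ = -3/2 with value -1/2, so the series converges to -1/2 there.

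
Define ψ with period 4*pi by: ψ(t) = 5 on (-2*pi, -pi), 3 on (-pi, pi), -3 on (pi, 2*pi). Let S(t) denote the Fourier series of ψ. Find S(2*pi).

At t = 2*pi the one-sided limits are ψ(2*pi^-) = -3 and ψ(2*pi^+) = 5.
By Dirichlet's theorem the series converges to their average, [(-3) + (5)]/2 = 1.

1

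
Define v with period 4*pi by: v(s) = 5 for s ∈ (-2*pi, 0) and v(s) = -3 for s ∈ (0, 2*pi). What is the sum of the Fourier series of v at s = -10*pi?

s = -10*pi differs from s = -2*pi by -2 full period(s), and the series is 4*pi-periodic.
At s = -2*pi the one-sided limits are v(-2*pi^-) = -3 and v(-2*pi^+) = 5.
By Dirichlet's theorem the series converges to their average, [(-3) + (5)]/2 = 1.

1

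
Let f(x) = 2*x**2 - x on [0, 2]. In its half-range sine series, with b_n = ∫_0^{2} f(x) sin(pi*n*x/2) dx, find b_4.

b_4 = ∫_0^{2} (2*x**2 - x) sin(2*pi*x) dx.
Integrating by parts twice (tabular method), an antiderivative of (2*x**2 - x) sin(2*pi*x) is -x**2*cos(2*pi*x)/pi + x*sin(2*pi*x)/pi**2 + x*cos(2*pi*x)/(2*pi) - sin(2*pi*x)/(4*pi**2) + cos(2*pi*x)/(2*pi**3); evaluating from 0 to 2: ∫_{0}^{2} (2*x**2 - x) sin(2*pi*x) dx = (-3/pi + 1/(2*pi**3)) - (1/(2*pi**3)) = -3/pi.
Hence b_4 = -3/pi.

-3/pi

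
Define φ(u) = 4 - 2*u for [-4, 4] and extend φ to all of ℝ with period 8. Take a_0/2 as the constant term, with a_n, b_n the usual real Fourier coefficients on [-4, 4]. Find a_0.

a_0 = 1/4 ∫_{-4}^{4} φ(u) du = 1/4 · (32) = 8.

8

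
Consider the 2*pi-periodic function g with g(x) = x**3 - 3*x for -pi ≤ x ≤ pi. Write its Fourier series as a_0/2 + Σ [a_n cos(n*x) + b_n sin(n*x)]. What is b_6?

b_6 = 1/pi ∫_{-pi}^{pi} g(x) sin(6*x) dx.
g is odd and sin(6*x) is odd, so the integrand is even and b_6 = 2/pi ∫_0^{pi} g(x) sin(6*x) dx.
Integrating by parts three times (tabular method), an antiderivative of (x**3 - 3*x) sin(6*x) is -x**3*cos(6*x)/6 + x**2*sin(6*x)/12 + 19*x*cos(6*x)/36 - 19*sin(6*x)/216; evaluating from 0 to pi: ∫_{0}^{pi} (x**3 - 3*x) sin(6*x) dx = (pi*(19 - 6*pi**2)/36) - (0) = pi*(19 - 6*pi**2)/36.
Hence b_6 = (2/pi)·(pi*(19 - 6*pi**2)/36) = 19/18 - pi**2/3.

19/18 - pi**2/3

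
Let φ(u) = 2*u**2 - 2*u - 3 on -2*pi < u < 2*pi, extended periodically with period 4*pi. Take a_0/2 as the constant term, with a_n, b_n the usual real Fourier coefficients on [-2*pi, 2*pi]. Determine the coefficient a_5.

-32/25

a_5 = (1/(2*pi)) ∫_{-2*pi}^{2*pi} φ(u) cos(5*u/2) du.
Integrating by parts twice (tabular method), an antiderivative of (2*u**2 - 2*u - 3) cos(5*u/2) is 4*u**2*sin(5*u/2)/5 - 4*u*sin(5*u/2)/5 + 16*u*cos(5*u/2)/25 - 182*sin(5*u/2)/125 - 8*cos(5*u/2)/25; evaluating from -2*pi to 2*pi: ∫_{-2*pi}^{2*pi} (2*u**2 - 2*u - 3) cos(5*u/2) du = (8/25 - 32*pi/25) - (8/25 + 32*pi/25) = -64*pi/25.
Hence a_5 = (1/(2*pi))·(-64*pi/25) = -32/25.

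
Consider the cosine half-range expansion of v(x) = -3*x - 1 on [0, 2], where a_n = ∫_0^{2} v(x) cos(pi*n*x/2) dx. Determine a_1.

24/pi**2

a_1 = ∫_0^{2} (-3*x - 1) cos(pi*x/2) dx.
Integrating by parts (boundary term plus one more integral), an antiderivative of (-3*x - 1) cos(pi*x/2) is -6*x*sin(pi*x/2)/pi - 2*sin(pi*x/2)/pi - 12*cos(pi*x/2)/pi**2; evaluating from 0 to 2: ∫_{0}^{2} (-3*x - 1) cos(pi*x/2) dx = (12/pi**2) - (-12/pi**2) = 24/pi**2.
Hence a_1 = 24/pi**2.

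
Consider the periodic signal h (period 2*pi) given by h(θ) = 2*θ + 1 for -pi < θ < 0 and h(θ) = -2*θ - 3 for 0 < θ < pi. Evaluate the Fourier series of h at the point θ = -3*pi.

-2*pi - 1

θ = -3*pi differs from θ = pi by -2 full period(s), and the series is 2*pi-periodic.
At θ = pi the one-sided limits are h(pi^-) = -2*pi - 3 and h(pi^+) = 1 - 2*pi.
By Dirichlet's theorem the series converges to their average, [(-2*pi - 3) + (1 - 2*pi)]/2 = -2*pi - 1.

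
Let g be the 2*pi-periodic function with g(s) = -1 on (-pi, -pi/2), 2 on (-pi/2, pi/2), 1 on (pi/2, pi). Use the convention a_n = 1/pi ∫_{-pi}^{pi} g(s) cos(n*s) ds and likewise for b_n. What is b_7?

b_7 = 1/pi ∫_{-pi}^{pi} g(s) sin(7*s) ds.
Split the integral at the breakpoints.
Directly, an antiderivative of (-1) sin(7*s) is cos(7*s)/7; evaluating from -pi to -pi/2: ∫_{-pi}^{-pi/2} (-1) sin(7*s) ds = (0) - (-1/7) = 1/7.
Directly, an antiderivative of (2) sin(7*s) is -2*cos(7*s)/7; evaluating from -pi/2 to pi/2: ∫_{-pi/2}^{pi/2} (2) sin(7*s) ds = (0) - (0) = 0.
Directly, an antiderivative of (1) sin(7*s) is -cos(7*s)/7; evaluating from pi/2 to pi: ∫_{pi/2}^{pi} (1) sin(7*s) ds = (1/7) - (0) = 1/7.
Summing the pieces and multiplying by (1/pi) gives b_7 = 2/(7*pi).

2/(7*pi)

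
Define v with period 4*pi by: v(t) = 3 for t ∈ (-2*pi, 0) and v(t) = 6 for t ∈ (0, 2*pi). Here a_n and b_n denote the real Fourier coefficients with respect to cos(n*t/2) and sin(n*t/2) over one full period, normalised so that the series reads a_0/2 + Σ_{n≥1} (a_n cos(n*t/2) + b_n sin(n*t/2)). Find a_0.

a_0 = (1/(2*pi)) ∫_{-2*pi}^{2*pi} v(t) dt = (1/(2*pi)) · (18*pi) = 9.

9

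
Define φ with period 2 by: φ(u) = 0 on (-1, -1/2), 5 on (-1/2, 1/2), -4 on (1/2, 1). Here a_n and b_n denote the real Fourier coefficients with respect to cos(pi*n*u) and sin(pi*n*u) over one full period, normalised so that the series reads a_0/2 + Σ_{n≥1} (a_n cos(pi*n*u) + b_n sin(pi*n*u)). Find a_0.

3

a_0 = ∫_{-1}^{1} φ(u) du = 3.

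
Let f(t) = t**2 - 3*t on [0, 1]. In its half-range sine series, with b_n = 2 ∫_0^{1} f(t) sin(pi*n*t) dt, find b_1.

-4/pi - 8/pi**3

b_1 = 2 ∫_0^{1} (t**2 - 3*t) sin(pi*t) dt.
Integrating by parts twice (tabular method), an antiderivative of (t**2 - 3*t) sin(pi*t) is -t**2*cos(pi*t)/pi + 2*t*sin(pi*t)/pi**2 + 3*t*cos(pi*t)/pi - 3*sin(pi*t)/pi**2 + 2*cos(pi*t)/pi**3; evaluating from 0 to 1: ∫_{0}^{1} (t**2 - 3*t) sin(pi*t) dt = (-2/pi - 2/pi**3) - (2/pi**3) = -2/pi - 4/pi**3.
Hence b_1 = 2·(-2/pi - 4/pi**3) = -4/pi - 8/pi**3.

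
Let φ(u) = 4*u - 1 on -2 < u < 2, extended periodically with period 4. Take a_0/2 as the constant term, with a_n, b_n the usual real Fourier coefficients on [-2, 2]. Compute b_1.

16/pi

b_1 = 1/2 ∫_{-2}^{2} φ(u) sin(pi*u/2) du.
Integrating by parts (boundary term plus one more integral), an antiderivative of (4*u - 1) sin(pi*u/2) is -8*u*cos(pi*u/2)/pi + 16*sin(pi*u/2)/pi**2 + 2*cos(pi*u/2)/pi; evaluating from -2 to 2: ∫_{-2}^{2} (4*u - 1) sin(pi*u/2) du = (14/pi) - (-18/pi) = 32/pi.
Hence b_1 = (1/2)·(32/pi) = 16/pi.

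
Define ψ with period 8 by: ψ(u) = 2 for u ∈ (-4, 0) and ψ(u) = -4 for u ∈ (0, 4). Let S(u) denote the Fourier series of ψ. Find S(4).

-1

u = 4 differs from u = -4 by 1 full period(s), and the series is 8-periodic.
At u = -4 the one-sided limits are ψ(-4^-) = -4 and ψ(-4^+) = 2.
By Dirichlet's theorem the series converges to their average, [(-4) + (2)]/2 = -1.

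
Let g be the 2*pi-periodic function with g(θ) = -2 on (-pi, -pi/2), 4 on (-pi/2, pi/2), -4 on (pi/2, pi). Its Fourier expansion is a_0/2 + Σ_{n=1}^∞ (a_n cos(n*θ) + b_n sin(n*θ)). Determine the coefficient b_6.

2/(3*pi)

b_6 = 1/pi ∫_{-pi}^{pi} g(θ) sin(6*θ) dθ.
Split the integral at the breakpoints.
Directly, an antiderivative of (-2) sin(6*θ) is cos(6*θ)/3; evaluating from -pi to -pi/2: ∫_{-pi}^{-pi/2} (-2) sin(6*θ) dθ = (-1/3) - (1/3) = -2/3.
Directly, an antiderivative of (4) sin(6*θ) is -2*cos(6*θ)/3; evaluating from -pi/2 to pi/2: ∫_{-pi/2}^{pi/2} (4) sin(6*θ) dθ = (2/3) - (2/3) = 0.
Directly, an antiderivative of (-4) sin(6*θ) is 2*cos(6*θ)/3; evaluating from pi/2 to pi: ∫_{pi/2}^{pi} (-4) sin(6*θ) dθ = (2/3) - (-2/3) = 4/3.
Summing the pieces and multiplying by (1/pi) gives b_6 = 2/(3*pi).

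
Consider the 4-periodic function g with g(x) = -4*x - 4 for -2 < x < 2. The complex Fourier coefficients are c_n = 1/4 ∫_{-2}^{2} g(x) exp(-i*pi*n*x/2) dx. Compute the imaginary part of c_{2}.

-4/pi

Since g is real-valued, Im(c_{2}) = -1/4 ∫_{-2}^{2} g(x) sin(pi*x) dx = -b_{2}/2.
Integrating by parts (boundary term plus one more integral), an antiderivative of (-4*x - 4) sin(pi*x) is 4*x*cos(pi*x)/pi - 4*sin(pi*x)/pi**2 + 4*cos(pi*x)/pi; evaluating from -2 to 2: ∫_{-2}^{2} (-4*x - 4) sin(pi*x) dx = (12/pi) - (-4/pi) = 16/pi.
Hence Im(c_{2}) = (-1/4)·(16/pi) = -4/pi.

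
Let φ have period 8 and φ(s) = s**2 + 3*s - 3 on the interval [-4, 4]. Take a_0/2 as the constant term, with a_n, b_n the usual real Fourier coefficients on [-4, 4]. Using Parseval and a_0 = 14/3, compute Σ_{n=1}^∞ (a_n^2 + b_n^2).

Parseval: a_0^2/2 + Σ_{n≥1} (a_n^2+b_n^2) = 1/4 ∫_{-4}^{4} φ(s)^2 ds = 762/5.
Subtract a_0^2/2 = 98/9: Σ (a_n^2+b_n^2) = 6368/45.

6368/45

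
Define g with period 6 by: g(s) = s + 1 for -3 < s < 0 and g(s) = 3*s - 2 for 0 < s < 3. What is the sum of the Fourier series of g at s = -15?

5/2

s = -15 differs from s = -3 by -2 full period(s), and the series is 6-periodic.
At s = -3 the one-sided limits are g(-3^-) = 7 and g(-3^+) = -2.
By Dirichlet's theorem the series converges to their average, [(7) + (-2)]/2 = 5/2.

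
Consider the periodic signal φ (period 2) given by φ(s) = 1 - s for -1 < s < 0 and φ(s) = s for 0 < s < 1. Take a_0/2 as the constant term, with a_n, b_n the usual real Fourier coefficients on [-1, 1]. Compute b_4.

0

b_4 = ∫_{-1}^{1} φ(s) sin(4*pi*s) ds.
Split the integral at the breakpoints.
Integrating by parts (boundary term plus one more integral), an antiderivative of (1 - s) sin(4*pi*s) is s*cos(4*pi*s)/(4*pi) - sin(4*pi*s)/(16*pi**2) - cos(4*pi*s)/(4*pi); evaluating from -1 to 0: ∫_{-1}^{0} (1 - s) sin(4*pi*s) ds = (-1/(4*pi)) - (-1/(2*pi)) = 1/(4*pi).
Integrating by parts (boundary term plus one more integral), an antiderivative of (s) sin(4*pi*s) is -s*cos(4*pi*s)/(4*pi) + sin(4*pi*s)/(16*pi**2); evaluating from 0 to 1: ∫_{0}^{1} (s) sin(4*pi*s) ds = (-1/(4*pi)) - (0) = -1/(4*pi).
Summing the pieces gives b_4 = 0.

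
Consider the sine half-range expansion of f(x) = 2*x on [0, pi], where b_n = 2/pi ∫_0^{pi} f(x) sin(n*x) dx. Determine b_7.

b_7 = 2/pi ∫_0^{pi} (2*x) sin(7*x) dx.
Integrating by parts (boundary term plus one more integral), an antiderivative of (2*x) sin(7*x) is -2*x*cos(7*x)/7 + 2*sin(7*x)/49; evaluating from 0 to pi: ∫_{0}^{pi} (2*x) sin(7*x) dx = (2*pi/7) - (0) = 2*pi/7.
Hence b_7 = (2/pi)·(2*pi/7) = 4/7.

4/7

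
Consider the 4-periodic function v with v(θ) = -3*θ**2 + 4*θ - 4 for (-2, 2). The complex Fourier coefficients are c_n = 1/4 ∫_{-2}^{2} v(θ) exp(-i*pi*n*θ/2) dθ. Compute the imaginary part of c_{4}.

2/pi

Since v is real-valued, Im(c_{4}) = -1/4 ∫_{-2}^{2} v(θ) sin(2*pi*θ) dθ = -b_{4}/2.
Integrating by parts twice (tabular method), an antiderivative of (-3*θ**2 + 4*θ - 4) sin(2*pi*θ) is 3*θ**2*cos(2*pi*θ)/(2*pi) - 3*θ*sin(2*pi*θ)/(2*pi**2) - 2*θ*cos(2*pi*θ)/pi + sin(2*pi*θ)/pi**2 - 3*cos(2*pi*θ)/(4*pi**3) + 2*cos(2*pi*θ)/pi; evaluating from -2 to 2: ∫_{-2}^{2} (-3*θ**2 + 4*θ - 4) sin(2*pi*θ) dθ = (-3/(4*pi**3) + 4/pi) - (-3/(4*pi**3) + 12/pi) = -8/pi.
Hence Im(c_{4}) = (-1/4)·(-8/pi) = 2/pi.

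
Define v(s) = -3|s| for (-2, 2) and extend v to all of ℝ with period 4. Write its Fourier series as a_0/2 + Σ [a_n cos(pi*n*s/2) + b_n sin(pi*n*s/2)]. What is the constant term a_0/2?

a_0 = 1/2 ∫_{-2}^{2} v(s) ds = 1/2 · (-12) = -6.
So the constant term a_0/2 = -3.

-3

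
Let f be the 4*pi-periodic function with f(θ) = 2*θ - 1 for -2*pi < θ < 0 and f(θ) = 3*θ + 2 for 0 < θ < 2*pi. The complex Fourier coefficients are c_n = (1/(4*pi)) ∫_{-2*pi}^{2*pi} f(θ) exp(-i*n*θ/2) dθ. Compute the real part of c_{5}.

Since f is real-valued, Re(c_{5}) = (1/(4*pi)) ∫_{-2*pi}^{2*pi} f(θ) cos(5*θ/2) dθ = a_{5}/2.
Split the integral at the breakpoints.
Integrating by parts (boundary term plus one more integral), an antiderivative of (2*θ - 1) cos(5*θ/2) is 4*θ*sin(5*θ/2)/5 - 2*sin(5*θ/2)/5 + 8*cos(5*θ/2)/25; evaluating from -2*pi to 0: ∫_{-2*pi}^{0} (2*θ - 1) cos(5*θ/2) dθ = (8/25) - (-8/25) = 16/25.
Integrating by parts (boundary term plus one more integral), an antiderivative of (3*θ + 2) cos(5*θ/2) is 6*θ*sin(5*θ/2)/5 + 4*sin(5*θ/2)/5 + 12*cos(5*θ/2)/25; evaluating from 0 to 2*pi: ∫_{0}^{2*pi} (3*θ + 2) cos(5*θ/2) dθ = (-12/25) - (12/25) = -24/25.
So ∫_{-2*pi}^{2*pi} f(θ) cos(5*θ/2) dθ = -8/25.
Hence Re(c_{5}) = (1/(4*pi))·(-8/25) = -2/(25*pi).

-2/(25*pi)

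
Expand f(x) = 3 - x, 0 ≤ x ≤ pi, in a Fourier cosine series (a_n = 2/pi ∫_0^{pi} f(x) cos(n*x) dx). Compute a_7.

a_7 = 2/pi ∫_0^{pi} (3 - x) cos(7*x) dx.
Integrating by parts (boundary term plus one more integral), an antiderivative of (3 - x) cos(7*x) is -x*sin(7*x)/7 + 3*sin(7*x)/7 - cos(7*x)/49; evaluating from 0 to pi: ∫_{0}^{pi} (3 - x) cos(7*x) dx = (1/49) - (-1/49) = 2/49.
Hence a_7 = (2/pi)·(2/49) = 4/(49*pi).

4/(49*pi)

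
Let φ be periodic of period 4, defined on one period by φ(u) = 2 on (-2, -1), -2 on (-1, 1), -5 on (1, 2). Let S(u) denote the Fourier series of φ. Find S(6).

u = 6 differs from u = 2 by 1 full period(s), and the series is 4-periodic.
At u = 2 the one-sided limits are φ(2^-) = -5 and φ(2^+) = 2.
By Dirichlet's theorem the series converges to their average, [(-5) + (2)]/2 = -3/2.

-3/2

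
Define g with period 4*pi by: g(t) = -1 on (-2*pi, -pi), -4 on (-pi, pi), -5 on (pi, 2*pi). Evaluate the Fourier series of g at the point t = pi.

At t = pi the one-sided limits are g(pi^-) = -4 and g(pi^+) = -5.
By Dirichlet's theorem the series converges to their average, [(-4) + (-5)]/2 = -9/2.

-9/2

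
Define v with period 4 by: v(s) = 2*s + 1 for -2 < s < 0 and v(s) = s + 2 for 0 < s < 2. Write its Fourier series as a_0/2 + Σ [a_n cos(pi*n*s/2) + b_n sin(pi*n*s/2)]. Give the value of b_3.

b_3 = 1/2 ∫_{-2}^{2} v(s) sin(3*pi*s/2) ds.
Split the integral at the breakpoints.
Integrating by parts (boundary term plus one more integral), an antiderivative of (2*s + 1) sin(3*pi*s/2) is -4*s*cos(3*pi*s/2)/(3*pi) + 8*sin(3*pi*s/2)/(9*pi**2) - 2*cos(3*pi*s/2)/(3*pi); evaluating from -2 to 0: ∫_{-2}^{0} (2*s + 1) sin(3*pi*s/2) ds = (-2/(3*pi)) - (-2/pi) = 4/(3*pi).
Integrating by parts (boundary term plus one more integral), an antiderivative of (s + 2) sin(3*pi*s/2) is -2*s*cos(3*pi*s/2)/(3*pi) + 4*sin(3*pi*s/2)/(9*pi**2) - 4*cos(3*pi*s/2)/(3*pi); evaluating from 0 to 2: ∫_{0}^{2} (s + 2) sin(3*pi*s/2) ds = (8/(3*pi)) - (-4/(3*pi)) = 4/pi.
Summing the pieces and multiplying by (1/2) gives b_3 = 8/(3*pi).

8/(3*pi)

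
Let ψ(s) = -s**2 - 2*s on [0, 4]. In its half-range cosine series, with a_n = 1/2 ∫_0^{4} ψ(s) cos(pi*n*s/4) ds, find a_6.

-16/(9*pi**2)

a_6 = 1/2 ∫_0^{4} (-s**2 - 2*s) cos(3*pi*s/2) ds.
Integrating by parts twice (tabular method), an antiderivative of (-s**2 - 2*s) cos(3*pi*s/2) is -2*s**2*sin(3*pi*s/2)/(3*pi) - 4*s*sin(3*pi*s/2)/(3*pi) - 8*s*cos(3*pi*s/2)/(9*pi**2) + 16*sin(3*pi*s/2)/(27*pi**3) - 8*cos(3*pi*s/2)/(9*pi**2); evaluating from 0 to 4: ∫_{0}^{4} (-s**2 - 2*s) cos(3*pi*s/2) ds = (-40/(9*pi**2)) - (-8/(9*pi**2)) = -32/(9*pi**2).
Hence a_6 = (1/2)·(-32/(9*pi**2)) = -16/(9*pi**2).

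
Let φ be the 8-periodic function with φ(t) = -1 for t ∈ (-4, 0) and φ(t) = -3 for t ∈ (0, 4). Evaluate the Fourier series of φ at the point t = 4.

At t = 4 the one-sided limits are φ(4^-) = -3 and φ(4^+) = -1.
By Dirichlet's theorem the series converges to their average, [(-3) + (-1)]/2 = -2.

-2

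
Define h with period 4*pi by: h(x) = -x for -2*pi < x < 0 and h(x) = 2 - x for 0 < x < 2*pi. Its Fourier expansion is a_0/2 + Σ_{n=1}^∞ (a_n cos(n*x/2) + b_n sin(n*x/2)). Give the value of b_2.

b_2 = (1/(2*pi)) ∫_{-2*pi}^{2*pi} h(x) sin(x) dx.
Split the integral at the breakpoints.
Integrating by parts (boundary term plus one more integral), an antiderivative of (-x) sin(x) is x*cos(x) - sin(x); evaluating from -2*pi to 0: ∫_{-2*pi}^{0} (-x) sin(x) dx = (0) - (-2*pi) = 2*pi.
Integrating by parts (boundary term plus one more integral), an antiderivative of (2 - x) sin(x) is x*cos(x) - sin(x) - 2*cos(x); evaluating from 0 to 2*pi: ∫_{0}^{2*pi} (2 - x) sin(x) dx = (-2 + 2*pi) - (-2) = 2*pi.
Summing the pieces and multiplying by (1/(2*pi)) gives b_2 = 2.

2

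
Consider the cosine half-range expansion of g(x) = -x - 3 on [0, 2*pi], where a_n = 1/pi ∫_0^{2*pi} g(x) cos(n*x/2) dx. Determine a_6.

a_6 = 1/pi ∫_0^{2*pi} (-x - 3) cos(3*x) dx.
Integrating by parts (boundary term plus one more integral), an antiderivative of (-x - 3) cos(3*x) is -x*sin(3*x)/3 - sin(3*x) - cos(3*x)/9; evaluating from 0 to 2*pi: ∫_{0}^{2*pi} (-x - 3) cos(3*x) dx = (-1/9) - (-1/9) = 0.
Hence a_6 = (1/pi)·(0) = 0.

0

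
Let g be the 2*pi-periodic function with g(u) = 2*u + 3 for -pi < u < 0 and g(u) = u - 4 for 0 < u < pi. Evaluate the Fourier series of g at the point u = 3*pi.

u = 3*pi differs from u = pi by 1 full period(s), and the series is 2*pi-periodic.
At u = pi the one-sided limits are g(pi^-) = -4 + pi and g(pi^+) = 3 - 2*pi.
By Dirichlet's theorem the series converges to their average, [(-4 + pi) + (3 - 2*pi)]/2 = -pi/2 - 1/2.

-pi/2 - 1/2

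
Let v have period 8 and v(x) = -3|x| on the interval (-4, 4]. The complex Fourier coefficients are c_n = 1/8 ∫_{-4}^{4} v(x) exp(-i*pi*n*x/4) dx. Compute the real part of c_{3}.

Since v is real-valued, Re(c_{3}) = 1/8 ∫_{-4}^{4} v(x) cos(3*pi*x/4) dx = a_{3}/2.
v is even and cos(3*pi*x/4) is even, so the integrand is even: ∫_{-4}^{4} v(x) cos(3*pi*x/4) dx = 2∫_0^{4} v(x) cos(3*pi*x/4) dx.
Integrating by parts (boundary term plus one more integral), an antiderivative of (-3*x) cos(3*pi*x/4) is -4*x*sin(3*pi*x/4)/pi - 16*cos(3*pi*x/4)/(3*pi**2); evaluating from 0 to 4: ∫_{0}^{4} (-3*x) cos(3*pi*x/4) dx = (16/(3*pi**2)) - (-16/(3*pi**2)) = 32/(3*pi**2).
So ∫_{-4}^{4} v(x) cos(3*pi*x/4) dx = 64/(3*pi**2).
Hence Re(c_{3}) = (1/8)·(64/(3*pi**2)) = 8/(3*pi**2).

8/(3*pi**2)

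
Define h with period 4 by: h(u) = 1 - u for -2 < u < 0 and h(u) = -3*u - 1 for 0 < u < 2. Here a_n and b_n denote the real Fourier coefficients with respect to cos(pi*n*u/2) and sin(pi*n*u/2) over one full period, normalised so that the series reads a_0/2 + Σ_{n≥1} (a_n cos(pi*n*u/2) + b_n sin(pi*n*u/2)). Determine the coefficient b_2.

b_2 = 1/2 ∫_{-2}^{2} h(u) sin(pi*u) du.
Split the integral at the breakpoints.
Integrating by parts (boundary term plus one more integral), an antiderivative of (1 - u) sin(pi*u) is u*cos(pi*u)/pi - sin(pi*u)/pi**2 - cos(pi*u)/pi; evaluating from -2 to 0: ∫_{-2}^{0} (1 - u) sin(pi*u) du = (-1/pi) - (-3/pi) = 2/pi.
Integrating by parts (boundary term plus one more integral), an antiderivative of (-3*u - 1) sin(pi*u) is 3*u*cos(pi*u)/pi - 3*sin(pi*u)/pi**2 + cos(pi*u)/pi; evaluating from 0 to 2: ∫_{0}^{2} (-3*u - 1) sin(pi*u) du = (7/pi) - (1/pi) = 6/pi.
Summing the pieces and multiplying by (1/2) gives b_2 = 4/pi.

4/pi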